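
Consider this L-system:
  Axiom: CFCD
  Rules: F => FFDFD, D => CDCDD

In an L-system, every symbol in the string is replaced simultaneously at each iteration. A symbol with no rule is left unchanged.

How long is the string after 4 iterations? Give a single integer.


Step 0: length = 4
Step 1: length = 12
Step 2: length = 44
Step 3: length = 164
Step 4: length = 596

Answer: 596


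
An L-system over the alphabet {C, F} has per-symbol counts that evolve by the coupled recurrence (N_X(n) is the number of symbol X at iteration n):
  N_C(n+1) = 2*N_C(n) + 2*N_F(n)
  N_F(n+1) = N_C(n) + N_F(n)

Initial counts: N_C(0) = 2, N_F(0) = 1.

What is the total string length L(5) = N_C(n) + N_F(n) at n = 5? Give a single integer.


Answer: 729

Derivation:
Step 0: N_C=2, N_F=1, L=3
Step 1: N_C=6, N_F=3, L=9
Step 2: N_C=18, N_F=9, L=27
Step 3: N_C=54, N_F=27, L=81
Step 4: N_C=162, N_F=81, L=243
Step 5: N_C=486, N_F=243, L=729


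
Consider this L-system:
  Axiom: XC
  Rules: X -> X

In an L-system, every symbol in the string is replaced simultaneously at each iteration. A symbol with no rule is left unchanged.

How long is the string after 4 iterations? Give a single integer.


Answer: 2

Derivation:
Step 0: length = 2
Step 1: length = 2
Step 2: length = 2
Step 3: length = 2
Step 4: length = 2


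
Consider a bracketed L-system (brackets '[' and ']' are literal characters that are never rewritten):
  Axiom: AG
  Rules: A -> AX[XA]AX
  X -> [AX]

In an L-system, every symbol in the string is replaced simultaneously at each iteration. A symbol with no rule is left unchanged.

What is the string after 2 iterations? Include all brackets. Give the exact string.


Answer: AX[XA]AX[AX][[AX]AX[XA]AX]AX[XA]AX[AX]G

Derivation:
Step 0: AG
Step 1: AX[XA]AXG
Step 2: AX[XA]AX[AX][[AX]AX[XA]AX]AX[XA]AX[AX]G


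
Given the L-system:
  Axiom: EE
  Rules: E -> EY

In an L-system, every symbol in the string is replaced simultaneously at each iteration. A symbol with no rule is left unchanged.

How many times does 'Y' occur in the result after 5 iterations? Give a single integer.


Answer: 10

Derivation:
Step 0: EE  (0 'Y')
Step 1: EYEY  (2 'Y')
Step 2: EYYEYY  (4 'Y')
Step 3: EYYYEYYY  (6 'Y')
Step 4: EYYYYEYYYY  (8 'Y')
Step 5: EYYYYYEYYYYY  (10 'Y')


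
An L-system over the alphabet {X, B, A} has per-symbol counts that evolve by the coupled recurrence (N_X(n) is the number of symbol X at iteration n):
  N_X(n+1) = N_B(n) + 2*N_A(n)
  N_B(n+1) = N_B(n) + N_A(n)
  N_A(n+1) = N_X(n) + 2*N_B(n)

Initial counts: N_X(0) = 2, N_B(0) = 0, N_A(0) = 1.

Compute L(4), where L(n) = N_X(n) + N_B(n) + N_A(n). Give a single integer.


Answer: 72

Derivation:
Step 0: N_X=2, N_B=0, N_A=1, L=3
Step 1: N_X=2, N_B=1, N_A=2, L=5
Step 2: N_X=5, N_B=3, N_A=4, L=12
Step 3: N_X=11, N_B=7, N_A=11, L=29
Step 4: N_X=29, N_B=18, N_A=25, L=72


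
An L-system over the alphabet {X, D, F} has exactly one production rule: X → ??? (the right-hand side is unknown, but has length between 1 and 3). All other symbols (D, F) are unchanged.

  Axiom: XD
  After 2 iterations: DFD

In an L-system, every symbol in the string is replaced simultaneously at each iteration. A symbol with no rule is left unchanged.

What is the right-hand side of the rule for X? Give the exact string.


Trying X → DF:
  Step 0: XD
  Step 1: DFD
  Step 2: DFD
Matches the given result.

Answer: DF


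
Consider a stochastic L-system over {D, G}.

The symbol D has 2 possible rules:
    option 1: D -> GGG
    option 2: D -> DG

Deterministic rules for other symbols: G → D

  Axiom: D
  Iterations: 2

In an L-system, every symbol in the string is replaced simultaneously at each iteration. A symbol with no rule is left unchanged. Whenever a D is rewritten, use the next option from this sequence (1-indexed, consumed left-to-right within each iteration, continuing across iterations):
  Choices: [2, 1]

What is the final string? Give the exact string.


Step 0: D
Step 1: DG  (used choices [2])
Step 2: GGGD  (used choices [1])

Answer: GGGD


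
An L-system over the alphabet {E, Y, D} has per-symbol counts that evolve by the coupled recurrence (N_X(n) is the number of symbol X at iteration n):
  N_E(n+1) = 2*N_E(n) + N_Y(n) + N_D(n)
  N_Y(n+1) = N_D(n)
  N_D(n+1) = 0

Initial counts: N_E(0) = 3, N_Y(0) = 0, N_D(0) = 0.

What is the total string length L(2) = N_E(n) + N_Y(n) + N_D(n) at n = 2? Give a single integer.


Answer: 12

Derivation:
Step 0: N_E=3, N_Y=0, N_D=0, L=3
Step 1: N_E=6, N_Y=0, N_D=0, L=6
Step 2: N_E=12, N_Y=0, N_D=0, L=12


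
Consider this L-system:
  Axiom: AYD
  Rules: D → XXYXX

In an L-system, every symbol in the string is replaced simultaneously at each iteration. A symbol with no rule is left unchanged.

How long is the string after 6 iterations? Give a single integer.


Answer: 7

Derivation:
Step 0: length = 3
Step 1: length = 7
Step 2: length = 7
Step 3: length = 7
Step 4: length = 7
Step 5: length = 7
Step 6: length = 7


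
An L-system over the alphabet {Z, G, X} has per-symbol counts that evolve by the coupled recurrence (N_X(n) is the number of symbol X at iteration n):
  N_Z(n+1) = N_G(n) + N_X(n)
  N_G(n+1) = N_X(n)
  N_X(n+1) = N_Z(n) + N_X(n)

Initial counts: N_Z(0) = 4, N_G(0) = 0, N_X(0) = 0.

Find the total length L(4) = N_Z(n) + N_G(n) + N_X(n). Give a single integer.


Step 0: N_Z=4, N_G=0, N_X=0, L=4
Step 1: N_Z=0, N_G=0, N_X=4, L=4
Step 2: N_Z=4, N_G=4, N_X=4, L=12
Step 3: N_Z=8, N_G=4, N_X=8, L=20
Step 4: N_Z=12, N_G=8, N_X=16, L=36

Answer: 36


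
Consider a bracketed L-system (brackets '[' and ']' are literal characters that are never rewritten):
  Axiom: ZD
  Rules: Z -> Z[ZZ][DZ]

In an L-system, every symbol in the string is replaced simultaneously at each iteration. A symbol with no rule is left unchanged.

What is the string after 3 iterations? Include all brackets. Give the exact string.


Step 0: ZD
Step 1: Z[ZZ][DZ]D
Step 2: Z[ZZ][DZ][Z[ZZ][DZ]Z[ZZ][DZ]][DZ[ZZ][DZ]]D
Step 3: Z[ZZ][DZ][Z[ZZ][DZ]Z[ZZ][DZ]][DZ[ZZ][DZ]][Z[ZZ][DZ][Z[ZZ][DZ]Z[ZZ][DZ]][DZ[ZZ][DZ]]Z[ZZ][DZ][Z[ZZ][DZ]Z[ZZ][DZ]][DZ[ZZ][DZ]]][DZ[ZZ][DZ][Z[ZZ][DZ]Z[ZZ][DZ]][DZ[ZZ][DZ]]]D

Answer: Z[ZZ][DZ][Z[ZZ][DZ]Z[ZZ][DZ]][DZ[ZZ][DZ]][Z[ZZ][DZ][Z[ZZ][DZ]Z[ZZ][DZ]][DZ[ZZ][DZ]]Z[ZZ][DZ][Z[ZZ][DZ]Z[ZZ][DZ]][DZ[ZZ][DZ]]][DZ[ZZ][DZ][Z[ZZ][DZ]Z[ZZ][DZ]][DZ[ZZ][DZ]]]D


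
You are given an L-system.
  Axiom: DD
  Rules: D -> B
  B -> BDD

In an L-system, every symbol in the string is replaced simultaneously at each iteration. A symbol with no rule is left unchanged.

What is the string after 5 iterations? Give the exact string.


Answer: BDDBBBDDBDDBDDBBBDDBBBDDBBBDDBDDBDDBBBDDBB

Derivation:
Step 0: DD
Step 1: BB
Step 2: BDDBDD
Step 3: BDDBBBDDBB
Step 4: BDDBBBDDBDDBDDBBBDDBDD
Step 5: BDDBBBDDBDDBDDBBBDDBBBDDBBBDDBDDBDDBBBDDBB


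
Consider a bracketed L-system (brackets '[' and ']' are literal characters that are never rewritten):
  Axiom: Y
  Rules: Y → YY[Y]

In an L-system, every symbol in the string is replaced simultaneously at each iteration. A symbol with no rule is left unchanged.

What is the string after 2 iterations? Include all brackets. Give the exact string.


Answer: YY[Y]YY[Y][YY[Y]]

Derivation:
Step 0: Y
Step 1: YY[Y]
Step 2: YY[Y]YY[Y][YY[Y]]


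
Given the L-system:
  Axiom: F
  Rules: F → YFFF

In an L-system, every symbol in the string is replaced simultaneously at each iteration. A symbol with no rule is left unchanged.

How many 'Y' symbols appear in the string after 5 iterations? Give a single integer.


Step 0: F  (0 'Y')
Step 1: YFFF  (1 'Y')
Step 2: YYFFFYFFFYFFF  (4 'Y')
Step 3: YYYFFFYFFFYFFFYYFFFYFFFYFFFYYFFFYFFFYFFF  (13 'Y')
Step 4: YYYYFFFYFFFYFFFYYFFFYFFFYFFFYYFFFYFFFYFFFYYYFFFYFFFYFFFYYFFFYFFFYFFFYYFFFYFFFYFFFYYYFFFYFFFYFFFYYFFFYFFFYFFFYYFFFYFFFYFFF  (40 'Y')
Step 5: YYYYYFFFYFFFYFFFYYFFFYFFFYFFFYYFFFYFFFYFFFYYYFFFYFFFYFFFYYFFFYFFFYFFFYYFFFYFFFYFFFYYYFFFYFFFYFFFYYFFFYFFFYFFFYYFFFYFFFYFFFYYYYFFFYFFFYFFFYYFFFYFFFYFFFYYFFFYFFFYFFFYYYFFFYFFFYFFFYYFFFYFFFYFFFYYFFFYFFFYFFFYYYFFFYFFFYFFFYYFFFYFFFYFFFYYFFFYFFFYFFFYYYYFFFYFFFYFFFYYFFFYFFFYFFFYYFFFYFFFYFFFYYYFFFYFFFYFFFYYFFFYFFFYFFFYYFFFYFFFYFFFYYYFFFYFFFYFFFYYFFFYFFFYFFFYYFFFYFFFYFFF  (121 'Y')

Answer: 121


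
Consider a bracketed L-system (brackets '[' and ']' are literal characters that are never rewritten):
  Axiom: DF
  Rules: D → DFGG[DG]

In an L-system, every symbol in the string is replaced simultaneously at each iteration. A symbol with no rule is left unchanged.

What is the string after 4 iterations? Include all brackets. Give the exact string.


Step 0: DF
Step 1: DFGG[DG]F
Step 2: DFGG[DG]FGG[DFGG[DG]G]F
Step 3: DFGG[DG]FGG[DFGG[DG]G]FGG[DFGG[DG]FGG[DFGG[DG]G]G]F
Step 4: DFGG[DG]FGG[DFGG[DG]G]FGG[DFGG[DG]FGG[DFGG[DG]G]G]FGG[DFGG[DG]FGG[DFGG[DG]G]FGG[DFGG[DG]FGG[DFGG[DG]G]G]G]F

Answer: DFGG[DG]FGG[DFGG[DG]G]FGG[DFGG[DG]FGG[DFGG[DG]G]G]FGG[DFGG[DG]FGG[DFGG[DG]G]FGG[DFGG[DG]FGG[DFGG[DG]G]G]G]F


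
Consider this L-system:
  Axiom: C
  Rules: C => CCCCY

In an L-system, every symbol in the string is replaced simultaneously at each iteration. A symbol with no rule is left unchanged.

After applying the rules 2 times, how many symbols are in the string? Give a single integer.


Answer: 21

Derivation:
Step 0: length = 1
Step 1: length = 5
Step 2: length = 21


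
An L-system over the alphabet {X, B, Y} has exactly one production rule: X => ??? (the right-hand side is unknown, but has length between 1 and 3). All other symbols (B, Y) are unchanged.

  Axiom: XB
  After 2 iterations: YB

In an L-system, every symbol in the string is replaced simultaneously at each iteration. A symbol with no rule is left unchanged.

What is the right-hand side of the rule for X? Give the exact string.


Trying X => Y:
  Step 0: XB
  Step 1: YB
  Step 2: YB
Matches the given result.

Answer: Y


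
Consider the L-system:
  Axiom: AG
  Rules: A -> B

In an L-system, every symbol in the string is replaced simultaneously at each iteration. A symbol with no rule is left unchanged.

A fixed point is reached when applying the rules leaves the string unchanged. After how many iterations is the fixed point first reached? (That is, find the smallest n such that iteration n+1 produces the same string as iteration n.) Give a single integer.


Step 0: AG
Step 1: BG
Step 2: BG  (unchanged — fixed point at step 1)

Answer: 1


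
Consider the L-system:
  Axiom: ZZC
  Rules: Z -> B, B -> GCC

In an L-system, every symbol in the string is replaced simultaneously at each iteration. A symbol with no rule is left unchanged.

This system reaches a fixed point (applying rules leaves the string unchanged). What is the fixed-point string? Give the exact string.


Answer: GCCGCCC

Derivation:
Step 0: ZZC
Step 1: BBC
Step 2: GCCGCCC
Step 3: GCCGCCC  (unchanged — fixed point at step 2)


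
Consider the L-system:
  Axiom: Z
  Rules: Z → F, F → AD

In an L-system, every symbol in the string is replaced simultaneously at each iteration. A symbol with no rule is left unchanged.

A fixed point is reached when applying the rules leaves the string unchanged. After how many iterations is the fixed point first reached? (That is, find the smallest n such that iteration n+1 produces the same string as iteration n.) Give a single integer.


Answer: 2

Derivation:
Step 0: Z
Step 1: F
Step 2: AD
Step 3: AD  (unchanged — fixed point at step 2)


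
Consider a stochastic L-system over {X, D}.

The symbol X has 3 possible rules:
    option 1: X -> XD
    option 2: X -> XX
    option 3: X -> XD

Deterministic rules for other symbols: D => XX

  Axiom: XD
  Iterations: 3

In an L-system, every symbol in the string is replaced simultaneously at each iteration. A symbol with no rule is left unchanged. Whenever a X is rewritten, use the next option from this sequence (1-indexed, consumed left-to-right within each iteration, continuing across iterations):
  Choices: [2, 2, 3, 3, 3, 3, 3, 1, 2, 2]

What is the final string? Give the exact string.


Step 0: XD
Step 1: XXXX  (used choices [2])
Step 2: XXXDXDXD  (used choices [2, 3, 3, 3])
Step 3: XDXDXDXXXXXXXXXX  (used choices [3, 3, 1, 2, 2])

Answer: XDXDXDXXXXXXXXXX


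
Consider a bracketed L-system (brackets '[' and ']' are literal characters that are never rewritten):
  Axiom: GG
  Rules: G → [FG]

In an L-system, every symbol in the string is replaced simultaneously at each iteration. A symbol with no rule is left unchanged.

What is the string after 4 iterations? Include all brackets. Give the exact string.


Step 0: GG
Step 1: [FG][FG]
Step 2: [F[FG]][F[FG]]
Step 3: [F[F[FG]]][F[F[FG]]]
Step 4: [F[F[F[FG]]]][F[F[F[FG]]]]

Answer: [F[F[F[FG]]]][F[F[F[FG]]]]


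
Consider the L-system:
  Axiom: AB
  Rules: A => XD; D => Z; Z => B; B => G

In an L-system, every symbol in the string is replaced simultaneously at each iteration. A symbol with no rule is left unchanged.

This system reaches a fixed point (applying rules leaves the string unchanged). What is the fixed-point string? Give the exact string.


Answer: XGG

Derivation:
Step 0: AB
Step 1: XDG
Step 2: XZG
Step 3: XBG
Step 4: XGG
Step 5: XGG  (unchanged — fixed point at step 4)


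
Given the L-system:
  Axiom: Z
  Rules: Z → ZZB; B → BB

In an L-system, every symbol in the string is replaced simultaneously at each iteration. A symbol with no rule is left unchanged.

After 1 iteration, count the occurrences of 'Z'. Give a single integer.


Answer: 2

Derivation:
Step 0: Z  (1 'Z')
Step 1: ZZB  (2 'Z')


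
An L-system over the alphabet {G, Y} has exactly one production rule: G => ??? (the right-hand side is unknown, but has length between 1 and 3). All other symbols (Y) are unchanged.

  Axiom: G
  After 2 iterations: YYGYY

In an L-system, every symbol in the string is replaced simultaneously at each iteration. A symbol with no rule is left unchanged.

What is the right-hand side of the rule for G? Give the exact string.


Answer: YGY

Derivation:
Trying G => YGY:
  Step 0: G
  Step 1: YGY
  Step 2: YYGYY
Matches the given result.


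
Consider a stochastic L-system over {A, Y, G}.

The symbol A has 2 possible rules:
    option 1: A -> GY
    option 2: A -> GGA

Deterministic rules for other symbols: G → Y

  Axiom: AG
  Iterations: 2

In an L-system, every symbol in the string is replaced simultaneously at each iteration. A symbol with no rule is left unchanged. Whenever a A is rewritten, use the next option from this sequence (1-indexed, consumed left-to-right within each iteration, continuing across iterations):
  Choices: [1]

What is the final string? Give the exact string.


Answer: YYY

Derivation:
Step 0: AG
Step 1: GYY  (used choices [1])
Step 2: YYY  (used choices [])


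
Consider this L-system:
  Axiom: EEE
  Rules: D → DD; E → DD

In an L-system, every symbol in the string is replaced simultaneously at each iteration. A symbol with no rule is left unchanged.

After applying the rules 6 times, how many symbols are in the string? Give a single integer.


Step 0: length = 3
Step 1: length = 6
Step 2: length = 12
Step 3: length = 24
Step 4: length = 48
Step 5: length = 96
Step 6: length = 192

Answer: 192


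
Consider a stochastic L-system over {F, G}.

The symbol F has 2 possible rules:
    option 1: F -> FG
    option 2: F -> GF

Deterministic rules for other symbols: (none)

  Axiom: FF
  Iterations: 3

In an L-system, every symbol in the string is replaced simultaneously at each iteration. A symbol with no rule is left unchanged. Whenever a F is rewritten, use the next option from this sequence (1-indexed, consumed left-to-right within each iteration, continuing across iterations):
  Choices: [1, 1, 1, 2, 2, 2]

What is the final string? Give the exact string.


Step 0: FF
Step 1: FGFG  (used choices [1, 1])
Step 2: FGGGFG  (used choices [1, 2])
Step 3: GFGGGGFG  (used choices [2, 2])

Answer: GFGGGGFG


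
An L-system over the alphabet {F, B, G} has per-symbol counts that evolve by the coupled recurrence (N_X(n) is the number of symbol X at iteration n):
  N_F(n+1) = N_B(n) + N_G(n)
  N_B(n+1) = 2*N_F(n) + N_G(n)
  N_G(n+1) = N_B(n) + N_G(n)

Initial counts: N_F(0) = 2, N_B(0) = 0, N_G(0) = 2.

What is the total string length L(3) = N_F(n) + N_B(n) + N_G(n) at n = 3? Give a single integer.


Step 0: N_F=2, N_B=0, N_G=2, L=4
Step 1: N_F=2, N_B=6, N_G=2, L=10
Step 2: N_F=8, N_B=6, N_G=8, L=22
Step 3: N_F=14, N_B=24, N_G=14, L=52

Answer: 52


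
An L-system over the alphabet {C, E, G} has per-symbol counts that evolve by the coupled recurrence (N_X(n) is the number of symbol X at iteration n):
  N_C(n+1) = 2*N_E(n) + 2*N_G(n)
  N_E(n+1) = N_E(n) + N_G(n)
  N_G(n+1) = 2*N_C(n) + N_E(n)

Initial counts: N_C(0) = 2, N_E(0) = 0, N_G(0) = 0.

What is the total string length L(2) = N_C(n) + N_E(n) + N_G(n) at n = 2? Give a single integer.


Step 0: N_C=2, N_E=0, N_G=0, L=2
Step 1: N_C=0, N_E=0, N_G=4, L=4
Step 2: N_C=8, N_E=4, N_G=0, L=12

Answer: 12


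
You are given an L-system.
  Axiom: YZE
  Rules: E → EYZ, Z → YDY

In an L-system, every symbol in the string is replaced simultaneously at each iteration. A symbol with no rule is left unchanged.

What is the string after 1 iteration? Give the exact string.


Step 0: YZE
Step 1: YYDYEYZ

Answer: YYDYEYZ


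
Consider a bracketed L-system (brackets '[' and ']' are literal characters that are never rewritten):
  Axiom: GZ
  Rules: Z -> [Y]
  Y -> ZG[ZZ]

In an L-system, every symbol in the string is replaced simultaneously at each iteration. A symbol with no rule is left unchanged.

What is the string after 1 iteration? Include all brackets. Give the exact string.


Answer: G[Y]

Derivation:
Step 0: GZ
Step 1: G[Y]


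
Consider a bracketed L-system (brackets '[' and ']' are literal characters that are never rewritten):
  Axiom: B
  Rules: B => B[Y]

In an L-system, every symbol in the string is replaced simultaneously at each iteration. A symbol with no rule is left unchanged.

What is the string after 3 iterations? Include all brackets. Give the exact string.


Answer: B[Y][Y][Y]

Derivation:
Step 0: B
Step 1: B[Y]
Step 2: B[Y][Y]
Step 3: B[Y][Y][Y]


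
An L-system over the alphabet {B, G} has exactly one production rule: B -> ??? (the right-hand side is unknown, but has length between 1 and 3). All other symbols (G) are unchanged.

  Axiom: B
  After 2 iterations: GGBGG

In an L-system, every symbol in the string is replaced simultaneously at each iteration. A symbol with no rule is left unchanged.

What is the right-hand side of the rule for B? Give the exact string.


Answer: GBG

Derivation:
Trying B -> GBG:
  Step 0: B
  Step 1: GBG
  Step 2: GGBGG
Matches the given result.


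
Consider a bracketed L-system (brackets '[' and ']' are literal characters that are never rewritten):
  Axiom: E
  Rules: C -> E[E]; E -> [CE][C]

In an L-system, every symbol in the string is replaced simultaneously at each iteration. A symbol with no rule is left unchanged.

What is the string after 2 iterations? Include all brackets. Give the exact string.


Answer: [E[E][CE][C]][E[E]]

Derivation:
Step 0: E
Step 1: [CE][C]
Step 2: [E[E][CE][C]][E[E]]


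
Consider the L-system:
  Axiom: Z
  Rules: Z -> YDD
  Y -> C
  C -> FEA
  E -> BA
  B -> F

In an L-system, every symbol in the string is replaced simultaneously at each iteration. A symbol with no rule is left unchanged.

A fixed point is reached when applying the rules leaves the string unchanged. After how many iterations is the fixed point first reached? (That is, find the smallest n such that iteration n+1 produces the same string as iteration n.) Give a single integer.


Step 0: Z
Step 1: YDD
Step 2: CDD
Step 3: FEADD
Step 4: FBAADD
Step 5: FFAADD
Step 6: FFAADD  (unchanged — fixed point at step 5)

Answer: 5


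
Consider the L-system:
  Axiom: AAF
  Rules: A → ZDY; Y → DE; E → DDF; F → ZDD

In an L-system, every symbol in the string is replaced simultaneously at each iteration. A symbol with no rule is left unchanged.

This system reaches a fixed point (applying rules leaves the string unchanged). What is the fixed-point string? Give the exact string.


Step 0: AAF
Step 1: ZDYZDYZDD
Step 2: ZDDEZDDEZDD
Step 3: ZDDDDFZDDDDFZDD
Step 4: ZDDDDZDDZDDDDZDDZDD
Step 5: ZDDDDZDDZDDDDZDDZDD  (unchanged — fixed point at step 4)

Answer: ZDDDDZDDZDDDDZDDZDD


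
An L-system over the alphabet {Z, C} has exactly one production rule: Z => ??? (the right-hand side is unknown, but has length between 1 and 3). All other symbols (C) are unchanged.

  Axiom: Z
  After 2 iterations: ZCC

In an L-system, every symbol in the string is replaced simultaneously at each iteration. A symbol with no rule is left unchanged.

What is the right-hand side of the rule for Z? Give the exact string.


Trying Z => ZC:
  Step 0: Z
  Step 1: ZC
  Step 2: ZCC
Matches the given result.

Answer: ZC


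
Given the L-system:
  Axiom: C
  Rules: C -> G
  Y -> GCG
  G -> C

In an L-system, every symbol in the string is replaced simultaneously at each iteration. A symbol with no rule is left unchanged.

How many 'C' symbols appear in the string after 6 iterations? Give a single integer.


Step 0: C  (1 'C')
Step 1: G  (0 'C')
Step 2: C  (1 'C')
Step 3: G  (0 'C')
Step 4: C  (1 'C')
Step 5: G  (0 'C')
Step 6: C  (1 'C')

Answer: 1


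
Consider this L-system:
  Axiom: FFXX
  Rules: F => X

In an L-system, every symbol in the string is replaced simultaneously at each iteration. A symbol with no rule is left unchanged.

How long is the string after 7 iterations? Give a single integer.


Step 0: length = 4
Step 1: length = 4
Step 2: length = 4
Step 3: length = 4
Step 4: length = 4
Step 5: length = 4
Step 6: length = 4
Step 7: length = 4

Answer: 4


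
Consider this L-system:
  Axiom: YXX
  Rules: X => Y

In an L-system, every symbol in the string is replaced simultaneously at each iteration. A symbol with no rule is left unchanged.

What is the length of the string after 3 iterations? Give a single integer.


Answer: 3

Derivation:
Step 0: length = 3
Step 1: length = 3
Step 2: length = 3
Step 3: length = 3


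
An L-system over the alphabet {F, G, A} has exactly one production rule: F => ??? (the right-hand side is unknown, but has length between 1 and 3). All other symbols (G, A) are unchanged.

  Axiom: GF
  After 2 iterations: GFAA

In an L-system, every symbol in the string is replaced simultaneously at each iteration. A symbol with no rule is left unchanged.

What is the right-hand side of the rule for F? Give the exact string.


Trying F => FA:
  Step 0: GF
  Step 1: GFA
  Step 2: GFAA
Matches the given result.

Answer: FA


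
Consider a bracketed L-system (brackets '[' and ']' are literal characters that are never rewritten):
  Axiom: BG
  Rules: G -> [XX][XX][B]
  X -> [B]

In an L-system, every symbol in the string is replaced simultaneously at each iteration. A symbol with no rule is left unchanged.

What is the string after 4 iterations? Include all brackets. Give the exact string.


Step 0: BG
Step 1: B[XX][XX][B]
Step 2: B[[B][B]][[B][B]][B]
Step 3: B[[B][B]][[B][B]][B]
Step 4: B[[B][B]][[B][B]][B]

Answer: B[[B][B]][[B][B]][B]


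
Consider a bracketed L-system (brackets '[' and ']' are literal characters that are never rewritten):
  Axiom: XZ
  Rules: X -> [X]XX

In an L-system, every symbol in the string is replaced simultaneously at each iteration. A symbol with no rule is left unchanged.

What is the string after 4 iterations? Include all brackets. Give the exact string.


Step 0: XZ
Step 1: [X]XXZ
Step 2: [[X]XX][X]XX[X]XXZ
Step 3: [[[X]XX][X]XX[X]XX][[X]XX][X]XX[X]XX[[X]XX][X]XX[X]XXZ
Step 4: [[[[X]XX][X]XX[X]XX][[X]XX][X]XX[X]XX[[X]XX][X]XX[X]XX][[[X]XX][X]XX[X]XX][[X]XX][X]XX[X]XX[[X]XX][X]XX[X]XX[[[X]XX][X]XX[X]XX][[X]XX][X]XX[X]XX[[X]XX][X]XX[X]XXZ

Answer: [[[[X]XX][X]XX[X]XX][[X]XX][X]XX[X]XX[[X]XX][X]XX[X]XX][[[X]XX][X]XX[X]XX][[X]XX][X]XX[X]XX[[X]XX][X]XX[X]XX[[[X]XX][X]XX[X]XX][[X]XX][X]XX[X]XX[[X]XX][X]XX[X]XXZ


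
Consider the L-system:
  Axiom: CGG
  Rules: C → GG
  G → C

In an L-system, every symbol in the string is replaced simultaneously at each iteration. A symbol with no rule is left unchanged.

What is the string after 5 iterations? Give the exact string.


Answer: GGGGGGGGCCCCCCCC

Derivation:
Step 0: CGG
Step 1: GGCC
Step 2: CCGGGG
Step 3: GGGGCCCC
Step 4: CCCCGGGGGGGG
Step 5: GGGGGGGGCCCCCCCC


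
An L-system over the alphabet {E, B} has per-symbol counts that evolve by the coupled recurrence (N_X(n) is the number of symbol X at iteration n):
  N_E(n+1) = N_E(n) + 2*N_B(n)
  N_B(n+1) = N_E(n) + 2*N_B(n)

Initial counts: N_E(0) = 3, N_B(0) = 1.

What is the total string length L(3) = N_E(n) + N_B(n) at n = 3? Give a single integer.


Answer: 90

Derivation:
Step 0: N_E=3, N_B=1, L=4
Step 1: N_E=5, N_B=5, L=10
Step 2: N_E=15, N_B=15, L=30
Step 3: N_E=45, N_B=45, L=90


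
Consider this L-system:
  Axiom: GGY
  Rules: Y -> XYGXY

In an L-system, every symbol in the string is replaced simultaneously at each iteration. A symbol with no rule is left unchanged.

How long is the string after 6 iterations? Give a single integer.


Answer: 255

Derivation:
Step 0: length = 3
Step 1: length = 7
Step 2: length = 15
Step 3: length = 31
Step 4: length = 63
Step 5: length = 127
Step 6: length = 255


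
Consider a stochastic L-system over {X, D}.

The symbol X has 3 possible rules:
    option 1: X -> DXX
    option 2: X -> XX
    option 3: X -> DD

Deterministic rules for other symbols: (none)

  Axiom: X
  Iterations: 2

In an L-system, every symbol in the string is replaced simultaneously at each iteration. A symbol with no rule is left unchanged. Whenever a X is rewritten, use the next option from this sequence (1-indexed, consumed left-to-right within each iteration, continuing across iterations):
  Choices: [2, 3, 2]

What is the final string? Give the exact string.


Step 0: X
Step 1: XX  (used choices [2])
Step 2: DDXX  (used choices [3, 2])

Answer: DDXX


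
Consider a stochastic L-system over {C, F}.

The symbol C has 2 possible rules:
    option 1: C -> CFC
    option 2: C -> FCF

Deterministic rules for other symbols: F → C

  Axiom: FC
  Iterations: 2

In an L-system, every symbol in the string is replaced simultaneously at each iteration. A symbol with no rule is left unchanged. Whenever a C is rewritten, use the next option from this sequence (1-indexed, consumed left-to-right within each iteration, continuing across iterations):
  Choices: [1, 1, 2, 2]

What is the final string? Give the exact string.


Answer: CFCFCFCFCF

Derivation:
Step 0: FC
Step 1: CCFC  (used choices [1])
Step 2: CFCFCFCFCF  (used choices [1, 2, 2])


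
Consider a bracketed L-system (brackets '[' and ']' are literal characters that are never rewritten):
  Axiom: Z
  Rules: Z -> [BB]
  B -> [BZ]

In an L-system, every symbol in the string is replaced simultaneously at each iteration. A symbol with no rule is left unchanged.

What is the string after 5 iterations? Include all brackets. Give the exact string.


Step 0: Z
Step 1: [BB]
Step 2: [[BZ][BZ]]
Step 3: [[[BZ][BB]][[BZ][BB]]]
Step 4: [[[[BZ][BB]][[BZ][BZ]]][[[BZ][BB]][[BZ][BZ]]]]
Step 5: [[[[[BZ][BB]][[BZ][BZ]]][[[BZ][BB]][[BZ][BB]]]][[[[BZ][BB]][[BZ][BZ]]][[[BZ][BB]][[BZ][BB]]]]]

Answer: [[[[[BZ][BB]][[BZ][BZ]]][[[BZ][BB]][[BZ][BB]]]][[[[BZ][BB]][[BZ][BZ]]][[[BZ][BB]][[BZ][BB]]]]]


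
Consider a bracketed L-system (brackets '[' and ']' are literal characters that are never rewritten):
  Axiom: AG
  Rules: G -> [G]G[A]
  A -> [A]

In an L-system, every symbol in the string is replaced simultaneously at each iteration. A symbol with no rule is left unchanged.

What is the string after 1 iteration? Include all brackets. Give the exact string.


Step 0: AG
Step 1: [A][G]G[A]

Answer: [A][G]G[A]


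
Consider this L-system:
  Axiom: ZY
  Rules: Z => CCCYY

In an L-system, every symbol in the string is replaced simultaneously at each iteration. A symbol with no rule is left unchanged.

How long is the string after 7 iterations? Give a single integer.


Answer: 6

Derivation:
Step 0: length = 2
Step 1: length = 6
Step 2: length = 6
Step 3: length = 6
Step 4: length = 6
Step 5: length = 6
Step 6: length = 6
Step 7: length = 6


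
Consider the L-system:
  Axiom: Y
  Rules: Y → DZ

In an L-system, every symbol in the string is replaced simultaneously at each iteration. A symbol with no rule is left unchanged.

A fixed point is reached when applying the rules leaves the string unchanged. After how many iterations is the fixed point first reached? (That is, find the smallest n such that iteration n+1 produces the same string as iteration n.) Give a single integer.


Step 0: Y
Step 1: DZ
Step 2: DZ  (unchanged — fixed point at step 1)

Answer: 1


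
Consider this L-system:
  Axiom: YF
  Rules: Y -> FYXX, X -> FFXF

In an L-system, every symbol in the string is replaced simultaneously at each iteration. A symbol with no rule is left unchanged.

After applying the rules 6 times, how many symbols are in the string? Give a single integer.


Answer: 110

Derivation:
Step 0: length = 2
Step 1: length = 5
Step 2: length = 14
Step 3: length = 29
Step 4: length = 50
Step 5: length = 77
Step 6: length = 110


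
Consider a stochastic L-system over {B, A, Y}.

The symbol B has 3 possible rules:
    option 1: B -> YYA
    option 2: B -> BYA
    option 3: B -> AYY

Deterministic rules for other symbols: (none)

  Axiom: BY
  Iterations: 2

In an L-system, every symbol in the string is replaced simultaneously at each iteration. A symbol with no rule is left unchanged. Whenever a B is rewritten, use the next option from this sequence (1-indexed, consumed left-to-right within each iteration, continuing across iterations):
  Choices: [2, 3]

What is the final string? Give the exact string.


Answer: AYYYAY

Derivation:
Step 0: BY
Step 1: BYAY  (used choices [2])
Step 2: AYYYAY  (used choices [3])


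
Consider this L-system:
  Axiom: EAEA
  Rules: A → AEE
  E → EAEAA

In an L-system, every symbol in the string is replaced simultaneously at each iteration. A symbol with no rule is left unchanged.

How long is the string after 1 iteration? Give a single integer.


Answer: 16

Derivation:
Step 0: length = 4
Step 1: length = 16


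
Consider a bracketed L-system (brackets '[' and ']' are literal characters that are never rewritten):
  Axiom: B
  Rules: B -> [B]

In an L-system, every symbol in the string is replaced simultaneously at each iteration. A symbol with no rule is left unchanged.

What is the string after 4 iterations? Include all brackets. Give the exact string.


Answer: [[[[B]]]]

Derivation:
Step 0: B
Step 1: [B]
Step 2: [[B]]
Step 3: [[[B]]]
Step 4: [[[[B]]]]


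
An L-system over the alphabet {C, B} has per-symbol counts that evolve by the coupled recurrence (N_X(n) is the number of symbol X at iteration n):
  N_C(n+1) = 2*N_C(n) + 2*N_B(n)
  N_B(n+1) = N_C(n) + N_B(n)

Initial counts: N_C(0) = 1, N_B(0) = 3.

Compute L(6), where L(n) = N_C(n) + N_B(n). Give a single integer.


Step 0: N_C=1, N_B=3, L=4
Step 1: N_C=8, N_B=4, L=12
Step 2: N_C=24, N_B=12, L=36
Step 3: N_C=72, N_B=36, L=108
Step 4: N_C=216, N_B=108, L=324
Step 5: N_C=648, N_B=324, L=972
Step 6: N_C=1944, N_B=972, L=2916

Answer: 2916


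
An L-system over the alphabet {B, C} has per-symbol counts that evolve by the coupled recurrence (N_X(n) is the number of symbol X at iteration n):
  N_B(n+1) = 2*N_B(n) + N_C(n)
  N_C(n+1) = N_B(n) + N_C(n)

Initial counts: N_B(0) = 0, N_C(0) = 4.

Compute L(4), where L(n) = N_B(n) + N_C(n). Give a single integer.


Step 0: N_B=0, N_C=4, L=4
Step 1: N_B=4, N_C=4, L=8
Step 2: N_B=12, N_C=8, L=20
Step 3: N_B=32, N_C=20, L=52
Step 4: N_B=84, N_C=52, L=136

Answer: 136


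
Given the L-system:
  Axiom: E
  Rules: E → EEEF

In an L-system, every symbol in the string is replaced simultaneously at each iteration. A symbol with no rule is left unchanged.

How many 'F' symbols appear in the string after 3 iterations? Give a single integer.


Step 0: E  (0 'F')
Step 1: EEEF  (1 'F')
Step 2: EEEFEEEFEEEFF  (4 'F')
Step 3: EEEFEEEFEEEFFEEEFEEEFEEEFFEEEFEEEFEEEFFF  (13 'F')

Answer: 13


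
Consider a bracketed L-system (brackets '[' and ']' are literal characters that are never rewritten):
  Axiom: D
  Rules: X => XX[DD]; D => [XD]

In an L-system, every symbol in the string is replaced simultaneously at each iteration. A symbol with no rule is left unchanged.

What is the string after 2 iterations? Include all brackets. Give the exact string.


Answer: [XX[DD][XD]]

Derivation:
Step 0: D
Step 1: [XD]
Step 2: [XX[DD][XD]]


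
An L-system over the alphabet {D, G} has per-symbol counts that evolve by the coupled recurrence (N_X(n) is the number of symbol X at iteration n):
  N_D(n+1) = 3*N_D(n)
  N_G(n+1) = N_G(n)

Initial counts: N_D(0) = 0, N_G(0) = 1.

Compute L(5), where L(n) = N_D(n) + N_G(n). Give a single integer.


Step 0: N_D=0, N_G=1, L=1
Step 1: N_D=0, N_G=1, L=1
Step 2: N_D=0, N_G=1, L=1
Step 3: N_D=0, N_G=1, L=1
Step 4: N_D=0, N_G=1, L=1
Step 5: N_D=0, N_G=1, L=1

Answer: 1


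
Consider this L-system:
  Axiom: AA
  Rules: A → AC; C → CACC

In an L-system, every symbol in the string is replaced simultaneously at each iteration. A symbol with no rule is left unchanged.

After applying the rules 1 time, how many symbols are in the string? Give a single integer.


Step 0: length = 2
Step 1: length = 4

Answer: 4


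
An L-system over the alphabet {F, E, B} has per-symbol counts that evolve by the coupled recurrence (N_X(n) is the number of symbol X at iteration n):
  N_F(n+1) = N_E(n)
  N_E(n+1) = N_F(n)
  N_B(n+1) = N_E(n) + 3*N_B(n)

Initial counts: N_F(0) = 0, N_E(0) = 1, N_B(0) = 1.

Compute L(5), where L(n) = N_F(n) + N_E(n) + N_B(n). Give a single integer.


Answer: 335

Derivation:
Step 0: N_F=0, N_E=1, N_B=1, L=2
Step 1: N_F=1, N_E=0, N_B=4, L=5
Step 2: N_F=0, N_E=1, N_B=12, L=13
Step 3: N_F=1, N_E=0, N_B=37, L=38
Step 4: N_F=0, N_E=1, N_B=111, L=112
Step 5: N_F=1, N_E=0, N_B=334, L=335


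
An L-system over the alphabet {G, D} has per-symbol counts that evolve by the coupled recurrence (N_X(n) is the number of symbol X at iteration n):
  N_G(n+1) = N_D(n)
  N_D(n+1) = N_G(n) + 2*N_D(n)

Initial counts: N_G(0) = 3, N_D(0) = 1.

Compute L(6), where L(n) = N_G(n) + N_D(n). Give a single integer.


Step 0: N_G=3, N_D=1, L=4
Step 1: N_G=1, N_D=5, L=6
Step 2: N_G=5, N_D=11, L=16
Step 3: N_G=11, N_D=27, L=38
Step 4: N_G=27, N_D=65, L=92
Step 5: N_G=65, N_D=157, L=222
Step 6: N_G=157, N_D=379, L=536

Answer: 536


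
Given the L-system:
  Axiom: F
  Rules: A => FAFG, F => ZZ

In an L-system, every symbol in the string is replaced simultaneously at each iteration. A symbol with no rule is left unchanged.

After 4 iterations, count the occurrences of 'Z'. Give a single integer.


Answer: 2

Derivation:
Step 0: F  (0 'Z')
Step 1: ZZ  (2 'Z')
Step 2: ZZ  (2 'Z')
Step 3: ZZ  (2 'Z')
Step 4: ZZ  (2 'Z')


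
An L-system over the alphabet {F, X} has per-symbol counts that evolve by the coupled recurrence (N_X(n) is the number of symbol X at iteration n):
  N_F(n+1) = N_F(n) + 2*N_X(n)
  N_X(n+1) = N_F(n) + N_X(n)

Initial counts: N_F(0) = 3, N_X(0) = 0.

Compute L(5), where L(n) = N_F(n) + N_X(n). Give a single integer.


Step 0: N_F=3, N_X=0, L=3
Step 1: N_F=3, N_X=3, L=6
Step 2: N_F=9, N_X=6, L=15
Step 3: N_F=21, N_X=15, L=36
Step 4: N_F=51, N_X=36, L=87
Step 5: N_F=123, N_X=87, L=210

Answer: 210


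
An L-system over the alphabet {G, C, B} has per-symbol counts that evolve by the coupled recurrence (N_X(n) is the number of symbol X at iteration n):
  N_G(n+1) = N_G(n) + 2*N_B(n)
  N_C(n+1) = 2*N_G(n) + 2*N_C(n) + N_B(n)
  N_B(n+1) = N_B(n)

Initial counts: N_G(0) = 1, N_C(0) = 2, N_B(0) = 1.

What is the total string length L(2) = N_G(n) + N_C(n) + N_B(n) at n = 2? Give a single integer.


Step 0: N_G=1, N_C=2, N_B=1, L=4
Step 1: N_G=3, N_C=7, N_B=1, L=11
Step 2: N_G=5, N_C=21, N_B=1, L=27

Answer: 27


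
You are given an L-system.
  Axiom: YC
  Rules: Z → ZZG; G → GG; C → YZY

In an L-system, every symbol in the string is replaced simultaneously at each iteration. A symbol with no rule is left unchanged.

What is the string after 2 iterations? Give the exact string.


Step 0: YC
Step 1: YYZY
Step 2: YYZZGY

Answer: YYZZGY


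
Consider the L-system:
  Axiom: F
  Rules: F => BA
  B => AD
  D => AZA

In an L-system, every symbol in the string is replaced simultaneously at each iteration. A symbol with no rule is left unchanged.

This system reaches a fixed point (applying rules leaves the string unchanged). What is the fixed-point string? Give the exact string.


Step 0: F
Step 1: BA
Step 2: ADA
Step 3: AAZAA
Step 4: AAZAA  (unchanged — fixed point at step 3)

Answer: AAZAA


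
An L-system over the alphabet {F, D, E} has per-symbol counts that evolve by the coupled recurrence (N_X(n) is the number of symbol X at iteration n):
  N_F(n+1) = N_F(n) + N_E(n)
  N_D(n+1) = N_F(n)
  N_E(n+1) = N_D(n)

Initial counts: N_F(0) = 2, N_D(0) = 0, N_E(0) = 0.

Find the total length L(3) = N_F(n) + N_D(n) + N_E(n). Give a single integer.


Step 0: N_F=2, N_D=0, N_E=0, L=2
Step 1: N_F=2, N_D=2, N_E=0, L=4
Step 2: N_F=2, N_D=2, N_E=2, L=6
Step 3: N_F=4, N_D=2, N_E=2, L=8

Answer: 8


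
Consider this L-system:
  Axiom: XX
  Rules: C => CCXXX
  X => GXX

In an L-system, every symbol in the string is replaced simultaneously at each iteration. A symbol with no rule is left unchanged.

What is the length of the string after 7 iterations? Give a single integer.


Answer: 510

Derivation:
Step 0: length = 2
Step 1: length = 6
Step 2: length = 14
Step 3: length = 30
Step 4: length = 62
Step 5: length = 126
Step 6: length = 254
Step 7: length = 510


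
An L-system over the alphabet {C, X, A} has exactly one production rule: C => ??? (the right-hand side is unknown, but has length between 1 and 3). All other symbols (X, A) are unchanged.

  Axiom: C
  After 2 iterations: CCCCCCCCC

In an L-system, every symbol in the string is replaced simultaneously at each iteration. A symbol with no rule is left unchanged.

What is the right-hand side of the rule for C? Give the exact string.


Answer: CCC

Derivation:
Trying C => CCC:
  Step 0: C
  Step 1: CCC
  Step 2: CCCCCCCCC
Matches the given result.


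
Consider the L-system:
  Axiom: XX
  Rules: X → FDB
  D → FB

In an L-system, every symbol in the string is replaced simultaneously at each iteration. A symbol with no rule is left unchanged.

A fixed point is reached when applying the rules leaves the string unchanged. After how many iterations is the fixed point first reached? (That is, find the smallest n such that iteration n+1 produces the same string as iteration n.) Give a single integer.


Step 0: XX
Step 1: FDBFDB
Step 2: FFBBFFBB
Step 3: FFBBFFBB  (unchanged — fixed point at step 2)

Answer: 2


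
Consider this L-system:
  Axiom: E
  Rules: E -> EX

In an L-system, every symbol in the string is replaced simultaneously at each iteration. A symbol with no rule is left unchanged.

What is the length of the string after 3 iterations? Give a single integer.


Answer: 4

Derivation:
Step 0: length = 1
Step 1: length = 2
Step 2: length = 3
Step 3: length = 4


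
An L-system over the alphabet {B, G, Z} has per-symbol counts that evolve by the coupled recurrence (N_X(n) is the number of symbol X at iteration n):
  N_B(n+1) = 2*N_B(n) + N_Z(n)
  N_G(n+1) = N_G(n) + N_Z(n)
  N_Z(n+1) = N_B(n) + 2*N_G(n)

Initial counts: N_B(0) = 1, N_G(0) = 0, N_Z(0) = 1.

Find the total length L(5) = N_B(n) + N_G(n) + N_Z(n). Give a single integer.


Step 0: N_B=1, N_G=0, N_Z=1, L=2
Step 1: N_B=3, N_G=1, N_Z=1, L=5
Step 2: N_B=7, N_G=2, N_Z=5, L=14
Step 3: N_B=19, N_G=7, N_Z=11, L=37
Step 4: N_B=49, N_G=18, N_Z=33, L=100
Step 5: N_B=131, N_G=51, N_Z=85, L=267

Answer: 267


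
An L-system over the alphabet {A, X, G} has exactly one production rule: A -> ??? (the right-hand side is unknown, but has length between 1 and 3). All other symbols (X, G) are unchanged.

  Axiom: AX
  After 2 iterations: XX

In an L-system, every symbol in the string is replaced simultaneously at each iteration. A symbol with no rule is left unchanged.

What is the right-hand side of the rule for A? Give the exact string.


Answer: X

Derivation:
Trying A -> X:
  Step 0: AX
  Step 1: XX
  Step 2: XX
Matches the given result.
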